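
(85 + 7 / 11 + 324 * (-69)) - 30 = -245304/11 = -22300.36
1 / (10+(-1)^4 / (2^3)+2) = 8/97 = 0.08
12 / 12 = 1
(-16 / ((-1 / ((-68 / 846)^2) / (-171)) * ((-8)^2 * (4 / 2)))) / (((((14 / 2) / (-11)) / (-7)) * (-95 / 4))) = 6358/99405 = 0.06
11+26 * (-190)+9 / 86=-423885/86 = -4928.90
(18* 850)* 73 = 1116900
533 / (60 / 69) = 612.95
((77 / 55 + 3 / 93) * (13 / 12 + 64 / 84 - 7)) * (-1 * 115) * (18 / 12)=1105449/868 = 1273.56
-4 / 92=-1/23 = -0.04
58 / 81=0.72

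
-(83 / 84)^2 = -6889/7056 = -0.98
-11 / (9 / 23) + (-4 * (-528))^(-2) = -28.11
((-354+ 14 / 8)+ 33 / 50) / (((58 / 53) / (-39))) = 72673653/5800 = 12529.94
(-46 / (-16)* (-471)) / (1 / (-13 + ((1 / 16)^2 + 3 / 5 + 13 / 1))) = -8373909/10240 = -817.76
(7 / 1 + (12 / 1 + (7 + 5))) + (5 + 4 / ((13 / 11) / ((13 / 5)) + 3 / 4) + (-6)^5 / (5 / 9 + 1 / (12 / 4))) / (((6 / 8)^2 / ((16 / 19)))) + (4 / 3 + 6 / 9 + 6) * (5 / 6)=-39412865/3021 = -13046.30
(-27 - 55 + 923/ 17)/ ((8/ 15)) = -7065/136 = -51.95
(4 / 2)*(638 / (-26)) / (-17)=2.89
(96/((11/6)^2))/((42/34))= 19584/847 = 23.12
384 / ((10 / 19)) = 3648/5 = 729.60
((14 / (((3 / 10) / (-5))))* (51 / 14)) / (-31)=850/31 = 27.42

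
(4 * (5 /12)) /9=5/27 = 0.19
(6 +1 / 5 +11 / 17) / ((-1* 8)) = -291/340 = -0.86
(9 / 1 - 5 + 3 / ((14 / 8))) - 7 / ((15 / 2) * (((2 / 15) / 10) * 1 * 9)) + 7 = 311/63 = 4.94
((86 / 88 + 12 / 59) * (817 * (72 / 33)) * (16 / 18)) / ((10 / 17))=68111656/21417 = 3180.26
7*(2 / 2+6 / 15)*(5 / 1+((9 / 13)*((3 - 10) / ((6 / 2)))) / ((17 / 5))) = 9800/221 = 44.34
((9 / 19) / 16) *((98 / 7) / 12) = 21/608 = 0.03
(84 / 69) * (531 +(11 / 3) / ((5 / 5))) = 44912/69 = 650.90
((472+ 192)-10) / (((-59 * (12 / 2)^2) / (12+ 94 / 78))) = -56135/13806 = -4.07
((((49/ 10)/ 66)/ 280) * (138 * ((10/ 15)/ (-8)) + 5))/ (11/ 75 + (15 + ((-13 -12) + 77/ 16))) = 91/266156 = 0.00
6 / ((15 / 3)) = 6/5 = 1.20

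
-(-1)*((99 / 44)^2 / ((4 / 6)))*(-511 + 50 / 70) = -216999/56 = -3874.98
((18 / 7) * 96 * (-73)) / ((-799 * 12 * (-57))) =-3504/106267 = -0.03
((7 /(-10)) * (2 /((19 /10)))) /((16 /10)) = -35/76 = -0.46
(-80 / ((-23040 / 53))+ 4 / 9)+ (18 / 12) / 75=4669/7200 = 0.65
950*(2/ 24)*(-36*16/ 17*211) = -9621600/17 = -565976.47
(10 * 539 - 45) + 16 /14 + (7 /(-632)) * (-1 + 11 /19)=5346.15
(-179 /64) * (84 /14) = -537/32 = -16.78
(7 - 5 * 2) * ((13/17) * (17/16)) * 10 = -24.38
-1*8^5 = -32768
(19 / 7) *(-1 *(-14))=38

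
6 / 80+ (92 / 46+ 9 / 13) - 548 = -283521/520 = -545.23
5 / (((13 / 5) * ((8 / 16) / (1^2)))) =50/13 = 3.85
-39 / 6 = -13/2 = -6.50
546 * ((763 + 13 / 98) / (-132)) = -972231/308 = -3156.59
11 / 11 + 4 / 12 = 4/3 = 1.33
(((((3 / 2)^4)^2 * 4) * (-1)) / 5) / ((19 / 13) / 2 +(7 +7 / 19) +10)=-1620567/1430560 = -1.13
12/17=0.71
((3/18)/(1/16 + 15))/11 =8/7953 = 0.00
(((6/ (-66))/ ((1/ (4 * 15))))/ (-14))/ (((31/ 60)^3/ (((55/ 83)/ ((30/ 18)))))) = 19440000/17308571 = 1.12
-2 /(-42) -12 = -11.95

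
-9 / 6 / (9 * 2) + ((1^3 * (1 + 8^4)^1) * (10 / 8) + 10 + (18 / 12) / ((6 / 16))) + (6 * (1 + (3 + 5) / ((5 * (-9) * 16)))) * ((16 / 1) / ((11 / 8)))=572463/110 = 5204.21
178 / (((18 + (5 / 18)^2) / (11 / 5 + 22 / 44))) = 778572/29285 = 26.59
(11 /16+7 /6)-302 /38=-5557/912 = -6.09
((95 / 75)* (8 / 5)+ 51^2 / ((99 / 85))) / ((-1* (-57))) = 1844047/47025 = 39.21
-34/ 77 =-0.44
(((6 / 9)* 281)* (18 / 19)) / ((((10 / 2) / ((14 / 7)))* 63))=2248/1995 = 1.13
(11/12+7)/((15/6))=19/6 = 3.17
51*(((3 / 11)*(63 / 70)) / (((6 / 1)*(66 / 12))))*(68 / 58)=0.44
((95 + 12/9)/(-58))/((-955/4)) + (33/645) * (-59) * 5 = -53897311/3572655 = -15.09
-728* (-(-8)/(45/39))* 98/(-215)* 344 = 59358208/75 = 791442.77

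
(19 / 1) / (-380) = -1/20 = -0.05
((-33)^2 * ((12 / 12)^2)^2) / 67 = 1089/67 = 16.25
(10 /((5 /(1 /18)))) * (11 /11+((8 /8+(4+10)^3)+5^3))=319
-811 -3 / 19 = -15412/19 = -811.16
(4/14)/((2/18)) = 18/7 = 2.57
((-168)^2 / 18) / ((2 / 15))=11760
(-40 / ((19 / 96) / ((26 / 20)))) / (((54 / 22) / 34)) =-622336/171 = -3639.39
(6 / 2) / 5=3/5 = 0.60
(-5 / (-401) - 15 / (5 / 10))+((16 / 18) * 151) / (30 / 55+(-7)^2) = -53654137/1966905 = -27.28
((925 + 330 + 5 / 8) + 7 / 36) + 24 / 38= 1718825/1368 = 1256.45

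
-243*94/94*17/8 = -4131/8 = -516.38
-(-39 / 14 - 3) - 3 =39/14 = 2.79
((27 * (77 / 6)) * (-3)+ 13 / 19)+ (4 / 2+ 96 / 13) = -508539/494 = -1029.43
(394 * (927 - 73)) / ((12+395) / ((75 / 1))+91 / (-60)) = 33647600/391 = 86055.24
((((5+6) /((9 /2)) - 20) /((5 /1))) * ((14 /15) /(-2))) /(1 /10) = 2212/135 = 16.39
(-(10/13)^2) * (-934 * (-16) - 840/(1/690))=56465600/169 = 334115.98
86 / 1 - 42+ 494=538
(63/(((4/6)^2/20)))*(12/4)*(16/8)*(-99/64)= -841995/32 = -26312.34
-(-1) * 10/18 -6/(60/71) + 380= 33611/90 = 373.46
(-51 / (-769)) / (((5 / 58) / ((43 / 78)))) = 21199/49985 = 0.42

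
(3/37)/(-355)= -3/13135 = 0.00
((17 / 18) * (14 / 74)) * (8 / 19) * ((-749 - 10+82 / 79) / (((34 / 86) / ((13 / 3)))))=-937226108/1499499 = -625.03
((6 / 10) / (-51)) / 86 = -1/7310 = 0.00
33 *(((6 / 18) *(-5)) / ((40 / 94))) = -517/4 = -129.25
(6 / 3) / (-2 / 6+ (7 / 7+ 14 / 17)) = 51/38 = 1.34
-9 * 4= -36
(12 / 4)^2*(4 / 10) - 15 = -57/5 = -11.40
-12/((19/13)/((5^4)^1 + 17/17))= -97656/19 = -5139.79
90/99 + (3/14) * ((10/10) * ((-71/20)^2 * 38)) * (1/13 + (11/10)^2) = 760608973/5720000 = 132.97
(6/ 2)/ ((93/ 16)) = 16/31 = 0.52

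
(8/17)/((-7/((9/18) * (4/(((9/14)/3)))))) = -32/51 = -0.63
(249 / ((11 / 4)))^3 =988047936/1331 = 742335.04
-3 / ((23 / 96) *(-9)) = 32/23 = 1.39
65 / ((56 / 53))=61.52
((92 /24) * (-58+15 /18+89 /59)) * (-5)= 2265845/2124 = 1066.78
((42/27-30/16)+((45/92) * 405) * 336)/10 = 110224271/16560 = 6656.06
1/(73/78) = 78/73 = 1.07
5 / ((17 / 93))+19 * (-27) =-8256/17 = -485.65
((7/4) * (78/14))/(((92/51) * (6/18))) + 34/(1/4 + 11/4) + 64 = 101069/1104 = 91.55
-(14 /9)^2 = -196/81 = -2.42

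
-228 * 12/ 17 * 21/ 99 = -34.14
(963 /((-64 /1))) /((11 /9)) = -8667/704 = -12.31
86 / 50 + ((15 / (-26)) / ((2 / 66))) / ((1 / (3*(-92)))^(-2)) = 9461377/5501600 = 1.72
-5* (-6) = 30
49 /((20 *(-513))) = -49/10260 = 0.00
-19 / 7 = -2.71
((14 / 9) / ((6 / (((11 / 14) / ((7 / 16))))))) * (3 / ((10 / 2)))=88/315 = 0.28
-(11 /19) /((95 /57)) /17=-33/1615 = -0.02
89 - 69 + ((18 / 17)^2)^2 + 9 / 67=119703221/5595907 = 21.39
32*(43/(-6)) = -688/3 = -229.33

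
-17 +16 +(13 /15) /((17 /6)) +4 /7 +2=1117/595 = 1.88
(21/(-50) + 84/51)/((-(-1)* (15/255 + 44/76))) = 19817/10300 = 1.92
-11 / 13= -0.85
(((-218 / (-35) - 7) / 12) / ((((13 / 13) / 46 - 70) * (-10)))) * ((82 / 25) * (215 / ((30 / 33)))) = -1338117/18777500 = -0.07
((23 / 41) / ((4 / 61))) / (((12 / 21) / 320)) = 196420/41 = 4790.73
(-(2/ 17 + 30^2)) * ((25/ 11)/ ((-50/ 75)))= 573825/187 = 3068.58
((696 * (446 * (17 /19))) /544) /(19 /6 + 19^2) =58203/41515 = 1.40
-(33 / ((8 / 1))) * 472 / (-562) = 1947/562 = 3.46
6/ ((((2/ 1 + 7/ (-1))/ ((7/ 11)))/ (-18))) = 756/55 = 13.75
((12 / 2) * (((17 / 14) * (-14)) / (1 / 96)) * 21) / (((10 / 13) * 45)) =-148512/25 = -5940.48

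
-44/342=-22/171 = -0.13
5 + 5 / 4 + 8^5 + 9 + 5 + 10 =131193/4 = 32798.25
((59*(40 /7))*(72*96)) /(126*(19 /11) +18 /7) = 1661440/157 = 10582.42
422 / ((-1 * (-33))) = 422/33 = 12.79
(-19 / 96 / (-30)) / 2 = 19/5760 = 0.00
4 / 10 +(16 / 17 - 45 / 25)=-39/85 = -0.46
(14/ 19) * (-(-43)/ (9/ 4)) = 2408/171 = 14.08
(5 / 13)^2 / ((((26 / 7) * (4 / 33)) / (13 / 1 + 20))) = 190575/17576 = 10.84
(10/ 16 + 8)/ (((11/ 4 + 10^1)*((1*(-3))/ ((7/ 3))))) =-161/306 = -0.53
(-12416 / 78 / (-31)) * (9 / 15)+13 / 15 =23863/6045 = 3.95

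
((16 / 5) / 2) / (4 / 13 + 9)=104/605 = 0.17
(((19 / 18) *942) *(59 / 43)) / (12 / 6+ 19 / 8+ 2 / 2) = 1407976/5547 = 253.83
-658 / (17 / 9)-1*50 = -6772/17 = -398.35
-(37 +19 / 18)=-38.06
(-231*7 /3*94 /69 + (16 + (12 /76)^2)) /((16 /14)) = -125238827/199272 = -628.48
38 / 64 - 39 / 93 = 173/992 = 0.17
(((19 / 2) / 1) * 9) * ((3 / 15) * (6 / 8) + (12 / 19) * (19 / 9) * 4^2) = 73473/40 = 1836.82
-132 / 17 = -7.76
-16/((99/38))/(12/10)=-5.12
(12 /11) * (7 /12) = 7/11 = 0.64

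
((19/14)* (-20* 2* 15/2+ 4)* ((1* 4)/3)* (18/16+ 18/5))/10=-6327/25 = -253.08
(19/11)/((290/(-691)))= -13129/3190 = -4.12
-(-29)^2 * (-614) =516374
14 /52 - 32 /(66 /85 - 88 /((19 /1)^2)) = -12707749/212498 = -59.80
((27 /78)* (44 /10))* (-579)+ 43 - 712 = -100806/65 = -1550.86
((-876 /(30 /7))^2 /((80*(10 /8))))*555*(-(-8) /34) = 115937724/2125 = 54558.93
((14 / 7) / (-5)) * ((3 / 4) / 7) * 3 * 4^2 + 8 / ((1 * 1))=208/35 = 5.94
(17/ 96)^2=289/9216 = 0.03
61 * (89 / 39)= 5429/39 = 139.21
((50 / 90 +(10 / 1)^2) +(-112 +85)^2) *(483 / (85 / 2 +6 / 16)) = 1373744/147 = 9345.20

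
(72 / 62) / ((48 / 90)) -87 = -5259/62 = -84.82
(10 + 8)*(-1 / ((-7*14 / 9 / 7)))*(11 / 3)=297/7 = 42.43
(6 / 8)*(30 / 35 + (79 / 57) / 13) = 4999/6916 = 0.72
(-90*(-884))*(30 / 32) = 149175/2 = 74587.50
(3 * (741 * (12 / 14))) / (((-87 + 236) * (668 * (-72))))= -741/2786896 = 0.00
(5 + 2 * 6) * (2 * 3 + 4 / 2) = 136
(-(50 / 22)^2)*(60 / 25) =-1500/121 = -12.40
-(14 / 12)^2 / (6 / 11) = -539/216 = -2.50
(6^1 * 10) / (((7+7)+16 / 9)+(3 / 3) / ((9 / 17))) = 180/53 = 3.40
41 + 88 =129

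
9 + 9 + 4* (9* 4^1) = 162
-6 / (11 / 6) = -36/11 = -3.27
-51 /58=-0.88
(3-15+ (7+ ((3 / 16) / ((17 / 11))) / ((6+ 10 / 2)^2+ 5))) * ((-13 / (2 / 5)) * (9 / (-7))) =-11136255/53312 = -208.89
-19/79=-0.24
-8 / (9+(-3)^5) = 4/117 = 0.03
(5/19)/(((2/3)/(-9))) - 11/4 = -479/76 = -6.30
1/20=0.05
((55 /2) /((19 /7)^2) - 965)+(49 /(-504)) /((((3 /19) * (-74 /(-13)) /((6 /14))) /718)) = -956465573/961704 = -994.55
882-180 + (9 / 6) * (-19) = 1347/2 = 673.50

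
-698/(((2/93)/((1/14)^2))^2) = -3018501/76832 = -39.29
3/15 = 1/5 = 0.20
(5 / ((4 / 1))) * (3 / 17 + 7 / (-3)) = -275/102 = -2.70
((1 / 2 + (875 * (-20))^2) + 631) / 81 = 3780871.99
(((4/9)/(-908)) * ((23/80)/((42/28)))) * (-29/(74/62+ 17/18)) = 20677/16248660 = 0.00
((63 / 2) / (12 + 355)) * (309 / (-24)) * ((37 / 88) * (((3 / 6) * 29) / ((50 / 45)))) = -62664273/10334720 = -6.06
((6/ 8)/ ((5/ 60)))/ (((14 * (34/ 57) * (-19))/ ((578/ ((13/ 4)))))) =-918/91 = -10.09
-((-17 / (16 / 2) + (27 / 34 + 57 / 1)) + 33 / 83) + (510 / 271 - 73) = -127.18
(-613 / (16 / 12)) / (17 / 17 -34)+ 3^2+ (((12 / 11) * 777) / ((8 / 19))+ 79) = 93063/44 = 2115.07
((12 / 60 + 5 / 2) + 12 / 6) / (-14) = -47/140 = -0.34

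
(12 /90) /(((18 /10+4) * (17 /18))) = 12/493 = 0.02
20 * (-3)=-60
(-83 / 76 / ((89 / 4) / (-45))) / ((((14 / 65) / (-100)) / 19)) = -12138750/623 = -19484.35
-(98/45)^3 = -941192/91125 = -10.33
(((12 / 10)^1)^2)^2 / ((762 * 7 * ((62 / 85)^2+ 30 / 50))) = 62424/181778275 = 0.00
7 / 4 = 1.75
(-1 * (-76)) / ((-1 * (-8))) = 19/2 = 9.50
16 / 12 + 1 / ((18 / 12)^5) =356/243 = 1.47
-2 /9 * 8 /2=-8/9 = -0.89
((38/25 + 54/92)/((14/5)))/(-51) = -0.01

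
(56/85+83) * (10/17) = 14222/289 = 49.21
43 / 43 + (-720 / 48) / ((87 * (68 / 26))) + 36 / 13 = 47469/12818 = 3.70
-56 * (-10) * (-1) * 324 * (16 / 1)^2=-46448640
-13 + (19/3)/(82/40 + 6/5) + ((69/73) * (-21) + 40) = 25906/2847 = 9.10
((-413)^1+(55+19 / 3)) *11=-11605/3 = -3868.33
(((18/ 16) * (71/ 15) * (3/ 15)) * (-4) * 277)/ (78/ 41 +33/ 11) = -806347/3350 = -240.70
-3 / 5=-0.60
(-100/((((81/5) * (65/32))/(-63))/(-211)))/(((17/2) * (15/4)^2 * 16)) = -378112/17901 = -21.12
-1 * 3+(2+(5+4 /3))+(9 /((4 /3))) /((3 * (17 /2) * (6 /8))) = 290/51 = 5.69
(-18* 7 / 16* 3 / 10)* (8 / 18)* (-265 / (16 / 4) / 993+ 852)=-23687153/26480 = -894.53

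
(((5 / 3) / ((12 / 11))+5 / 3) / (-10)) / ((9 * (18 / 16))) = -23/729 = -0.03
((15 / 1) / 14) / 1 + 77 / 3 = 1123/42 = 26.74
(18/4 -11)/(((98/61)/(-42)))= 2379/14 = 169.93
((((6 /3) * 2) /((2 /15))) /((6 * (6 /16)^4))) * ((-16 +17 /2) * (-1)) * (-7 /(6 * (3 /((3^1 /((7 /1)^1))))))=-25600/81 = -316.05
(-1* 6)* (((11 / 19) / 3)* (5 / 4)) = -55/38 = -1.45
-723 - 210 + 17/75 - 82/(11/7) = -812588/825 = -984.96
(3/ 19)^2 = 9/361 = 0.02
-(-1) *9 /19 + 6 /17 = 267/323 = 0.83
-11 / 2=-5.50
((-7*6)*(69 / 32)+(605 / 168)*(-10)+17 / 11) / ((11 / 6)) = -462107/6776 = -68.20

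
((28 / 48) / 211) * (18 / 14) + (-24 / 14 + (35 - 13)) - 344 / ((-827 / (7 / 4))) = 102688279/4885916 = 21.02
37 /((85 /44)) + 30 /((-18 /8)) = 1484/255 = 5.82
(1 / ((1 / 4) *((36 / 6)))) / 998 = 1/1497 = 0.00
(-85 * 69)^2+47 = 34398272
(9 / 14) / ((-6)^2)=0.02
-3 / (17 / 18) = -54/17 = -3.18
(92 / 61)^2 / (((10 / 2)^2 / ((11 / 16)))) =5819/93025 = 0.06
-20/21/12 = -5/63 = -0.08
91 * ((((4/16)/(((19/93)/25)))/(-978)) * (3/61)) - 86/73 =-145419871/110327528 = -1.32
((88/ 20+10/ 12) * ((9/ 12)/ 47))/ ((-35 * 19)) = -157/1250200 = 0.00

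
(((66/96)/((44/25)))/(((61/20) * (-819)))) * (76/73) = -2375/14588028 = 0.00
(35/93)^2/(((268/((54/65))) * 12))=245/6696248 = 0.00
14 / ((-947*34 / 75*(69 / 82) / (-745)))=10690750/370277 = 28.87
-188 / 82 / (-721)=94/29561 = 0.00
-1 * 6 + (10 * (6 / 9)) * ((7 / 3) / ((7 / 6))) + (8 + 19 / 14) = 16.69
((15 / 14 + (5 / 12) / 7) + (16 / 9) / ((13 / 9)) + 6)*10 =45655/546 = 83.62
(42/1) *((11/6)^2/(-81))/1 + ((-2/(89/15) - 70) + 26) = -1993139/43254 = -46.08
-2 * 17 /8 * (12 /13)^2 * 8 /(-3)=1632/169 = 9.66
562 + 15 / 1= 577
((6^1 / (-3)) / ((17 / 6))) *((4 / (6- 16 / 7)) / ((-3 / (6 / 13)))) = 336/2873 = 0.12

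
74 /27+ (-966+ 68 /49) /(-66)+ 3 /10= 2569489/145530 = 17.66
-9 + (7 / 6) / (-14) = -109/12 = -9.08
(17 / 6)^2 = 289/36 = 8.03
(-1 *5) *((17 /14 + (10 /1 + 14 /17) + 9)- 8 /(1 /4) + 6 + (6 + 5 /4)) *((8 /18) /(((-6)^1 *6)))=605/4284 = 0.14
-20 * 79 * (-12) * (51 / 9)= 107440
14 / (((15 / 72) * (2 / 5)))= 168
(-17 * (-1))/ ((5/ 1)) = 17/5 = 3.40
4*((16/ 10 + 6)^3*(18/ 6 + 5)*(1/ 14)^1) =877952/875 = 1003.37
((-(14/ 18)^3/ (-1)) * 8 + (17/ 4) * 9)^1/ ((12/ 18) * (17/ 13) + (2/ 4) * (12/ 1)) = 1592669/260496 = 6.11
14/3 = 4.67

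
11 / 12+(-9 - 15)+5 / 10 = -271/12 = -22.58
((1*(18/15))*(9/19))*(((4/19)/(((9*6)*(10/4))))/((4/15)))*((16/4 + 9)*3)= 234/1805 = 0.13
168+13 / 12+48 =2605/12 = 217.08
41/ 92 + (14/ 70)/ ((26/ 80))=1269/1196 = 1.06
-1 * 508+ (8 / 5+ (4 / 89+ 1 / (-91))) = -20505293/40495 = -506.37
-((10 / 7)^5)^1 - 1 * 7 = -217649/16807 = -12.95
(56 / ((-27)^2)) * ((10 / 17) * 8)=4480/12393 = 0.36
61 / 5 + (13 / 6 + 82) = 2891/30 = 96.37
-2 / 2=-1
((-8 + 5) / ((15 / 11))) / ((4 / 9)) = -99/20 = -4.95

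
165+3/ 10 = 1653/10 = 165.30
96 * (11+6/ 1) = 1632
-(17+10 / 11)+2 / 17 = -3327/187 = -17.79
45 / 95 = 9/19 = 0.47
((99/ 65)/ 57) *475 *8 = 1320/13 = 101.54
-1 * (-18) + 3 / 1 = 21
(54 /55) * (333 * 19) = 341658/55 = 6211.96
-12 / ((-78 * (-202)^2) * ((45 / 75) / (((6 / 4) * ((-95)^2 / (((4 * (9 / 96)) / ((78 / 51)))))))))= 180500/520251 = 0.35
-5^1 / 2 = -5/2 = -2.50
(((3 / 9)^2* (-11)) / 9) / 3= -11/243 = -0.05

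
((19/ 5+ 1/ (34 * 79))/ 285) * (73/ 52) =1241949/66344200 = 0.02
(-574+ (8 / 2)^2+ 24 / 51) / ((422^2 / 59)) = -279601/1513714 = -0.18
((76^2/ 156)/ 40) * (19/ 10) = 6859/3900 = 1.76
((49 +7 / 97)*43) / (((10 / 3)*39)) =20468/1261 = 16.23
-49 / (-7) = 7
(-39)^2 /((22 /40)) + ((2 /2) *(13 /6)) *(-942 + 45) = 18083/22 = 821.95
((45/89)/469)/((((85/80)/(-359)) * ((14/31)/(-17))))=4006440/292187 = 13.71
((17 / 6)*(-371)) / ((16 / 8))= -6307/12 = -525.58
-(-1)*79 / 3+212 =715/3 = 238.33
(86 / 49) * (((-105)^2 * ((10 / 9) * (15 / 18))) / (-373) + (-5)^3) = -14663000/54831 = -267.42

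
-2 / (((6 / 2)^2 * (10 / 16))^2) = -128/2025 = -0.06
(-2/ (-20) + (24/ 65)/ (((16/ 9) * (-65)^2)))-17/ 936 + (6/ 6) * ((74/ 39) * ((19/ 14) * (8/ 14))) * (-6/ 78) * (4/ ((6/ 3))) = -139997797/968877000 = -0.14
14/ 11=1.27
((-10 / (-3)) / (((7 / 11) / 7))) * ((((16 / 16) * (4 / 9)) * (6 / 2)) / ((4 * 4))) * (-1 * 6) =-18.33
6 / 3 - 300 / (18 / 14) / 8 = -163/6 = -27.17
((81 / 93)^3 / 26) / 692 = 19683/535999672 = 0.00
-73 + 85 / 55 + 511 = 4835/11 = 439.55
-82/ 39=-2.10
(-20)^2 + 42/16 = 3221/8 = 402.62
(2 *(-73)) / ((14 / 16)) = -1168/7 = -166.86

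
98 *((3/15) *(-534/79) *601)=-31451532/395 = -79624.13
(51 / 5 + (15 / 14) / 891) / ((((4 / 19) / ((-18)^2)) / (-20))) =-24177462/77 = -313993.01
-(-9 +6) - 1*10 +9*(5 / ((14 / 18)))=356/7 = 50.86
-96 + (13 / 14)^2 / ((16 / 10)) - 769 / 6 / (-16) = -51421/588 = -87.45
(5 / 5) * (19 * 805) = 15295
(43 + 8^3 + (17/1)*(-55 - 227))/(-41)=4239/41 = 103.39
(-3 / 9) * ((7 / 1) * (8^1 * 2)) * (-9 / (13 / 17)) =5712/13 = 439.38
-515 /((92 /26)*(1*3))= -6695/138 = -48.51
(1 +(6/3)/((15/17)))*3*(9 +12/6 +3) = 686/5 = 137.20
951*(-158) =-150258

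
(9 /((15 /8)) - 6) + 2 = 4/5 = 0.80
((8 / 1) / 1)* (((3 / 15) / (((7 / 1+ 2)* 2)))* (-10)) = -8/9 = -0.89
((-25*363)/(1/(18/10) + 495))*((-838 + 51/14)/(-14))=-1091.39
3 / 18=0.17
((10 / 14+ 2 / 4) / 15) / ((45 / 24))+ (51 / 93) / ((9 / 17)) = 17561/16275 = 1.08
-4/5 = -0.80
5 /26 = 0.19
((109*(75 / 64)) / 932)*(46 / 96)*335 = 20996125/954368 = 22.00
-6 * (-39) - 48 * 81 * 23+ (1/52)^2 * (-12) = -89190.00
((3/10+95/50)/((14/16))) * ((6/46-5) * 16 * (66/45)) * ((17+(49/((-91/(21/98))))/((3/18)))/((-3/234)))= 210141184/575 = 365462.93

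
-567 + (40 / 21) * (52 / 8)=-11647/21 = -554.62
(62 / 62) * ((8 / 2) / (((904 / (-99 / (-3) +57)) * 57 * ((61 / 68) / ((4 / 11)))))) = 4080/1440637 = 0.00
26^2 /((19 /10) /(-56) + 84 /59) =22335040/45919 = 486.40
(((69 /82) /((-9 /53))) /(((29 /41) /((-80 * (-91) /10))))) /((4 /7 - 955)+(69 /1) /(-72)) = 24848096/4654645 = 5.34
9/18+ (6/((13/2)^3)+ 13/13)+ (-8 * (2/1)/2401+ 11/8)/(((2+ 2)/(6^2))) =583915707/42199976 = 13.84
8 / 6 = 4/3 = 1.33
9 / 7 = 1.29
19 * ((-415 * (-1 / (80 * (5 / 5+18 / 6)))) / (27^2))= 1577/46656 = 0.03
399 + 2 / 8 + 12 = 1645/4 = 411.25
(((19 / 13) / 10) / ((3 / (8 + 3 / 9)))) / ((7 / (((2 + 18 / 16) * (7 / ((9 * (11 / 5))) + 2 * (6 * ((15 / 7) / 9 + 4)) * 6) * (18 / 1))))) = 502808875/504504 = 996.64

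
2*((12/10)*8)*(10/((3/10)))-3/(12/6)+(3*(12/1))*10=1997/2 = 998.50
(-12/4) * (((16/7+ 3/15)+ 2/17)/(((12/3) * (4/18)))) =-41823/4760 = -8.79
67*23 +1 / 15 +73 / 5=4667/3 = 1555.67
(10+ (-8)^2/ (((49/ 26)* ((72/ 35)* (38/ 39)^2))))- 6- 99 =-196125/2527 = -77.61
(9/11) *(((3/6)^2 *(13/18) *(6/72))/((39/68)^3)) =0.07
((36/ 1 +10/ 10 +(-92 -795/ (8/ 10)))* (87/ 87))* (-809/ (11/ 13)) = 44118815/44 = 1002700.34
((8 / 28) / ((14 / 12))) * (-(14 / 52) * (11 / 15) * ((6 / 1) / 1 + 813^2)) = -415470/13 = -31959.23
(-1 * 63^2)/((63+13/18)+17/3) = -71442/1249 = -57.20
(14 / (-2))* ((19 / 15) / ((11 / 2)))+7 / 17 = -3367/2805 = -1.20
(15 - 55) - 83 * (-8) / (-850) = -17332/425 = -40.78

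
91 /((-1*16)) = -91/16 = -5.69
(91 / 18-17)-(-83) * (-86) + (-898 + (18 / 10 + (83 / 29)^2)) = -608392663/75690 = -8037.95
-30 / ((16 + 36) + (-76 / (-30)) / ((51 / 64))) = -11475/21106 = -0.54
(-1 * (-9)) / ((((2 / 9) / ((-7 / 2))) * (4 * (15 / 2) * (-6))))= 63/80 = 0.79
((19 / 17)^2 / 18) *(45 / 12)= 1805/6936 = 0.26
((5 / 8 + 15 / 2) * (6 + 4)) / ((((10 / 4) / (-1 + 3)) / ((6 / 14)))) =195/7 = 27.86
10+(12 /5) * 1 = 62/5 = 12.40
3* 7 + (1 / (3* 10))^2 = 21.00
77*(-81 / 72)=-693/8 = -86.62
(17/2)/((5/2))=17/5 = 3.40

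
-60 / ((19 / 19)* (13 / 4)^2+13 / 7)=-6720/1391 = -4.83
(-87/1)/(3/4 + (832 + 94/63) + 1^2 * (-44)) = -21924/199141 = -0.11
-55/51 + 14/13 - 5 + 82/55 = -128014/36465 = -3.51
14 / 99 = 0.14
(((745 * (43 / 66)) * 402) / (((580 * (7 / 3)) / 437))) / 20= 562771659/178640 = 3150.31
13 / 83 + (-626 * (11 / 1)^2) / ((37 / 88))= -553248303/3071 = -180152.49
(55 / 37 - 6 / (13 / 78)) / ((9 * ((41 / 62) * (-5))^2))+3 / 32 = -115098241/447818400 = -0.26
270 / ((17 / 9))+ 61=3467/17 = 203.94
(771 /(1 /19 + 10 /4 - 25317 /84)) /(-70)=29298/794915 = 0.04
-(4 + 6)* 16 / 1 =-160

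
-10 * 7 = -70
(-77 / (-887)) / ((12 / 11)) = 847/10644 = 0.08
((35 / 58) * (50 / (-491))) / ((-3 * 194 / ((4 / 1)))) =1750/4143549 = 0.00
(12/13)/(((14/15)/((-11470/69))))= -344100/2093 = -164.41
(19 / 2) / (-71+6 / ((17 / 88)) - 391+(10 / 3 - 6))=-969/44228 = -0.02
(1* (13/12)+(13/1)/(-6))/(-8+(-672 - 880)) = 1/1440 = 0.00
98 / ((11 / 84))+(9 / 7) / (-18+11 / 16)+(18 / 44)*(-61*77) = -50046819/42658 = -1173.21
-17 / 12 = -1.42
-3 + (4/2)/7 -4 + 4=-19/7 = -2.71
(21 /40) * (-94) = -987/20 = -49.35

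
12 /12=1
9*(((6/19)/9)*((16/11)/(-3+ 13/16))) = -1536/7315 = -0.21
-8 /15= -0.53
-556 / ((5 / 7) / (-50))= 38920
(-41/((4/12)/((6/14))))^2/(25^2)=136161/30625 = 4.45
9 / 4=2.25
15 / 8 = 1.88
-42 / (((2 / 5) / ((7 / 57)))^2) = -8575/2166 = -3.96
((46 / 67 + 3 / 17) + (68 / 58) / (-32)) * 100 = 10918725/132124 = 82.64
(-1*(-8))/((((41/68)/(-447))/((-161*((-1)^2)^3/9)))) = 13050016/123 = 106097.69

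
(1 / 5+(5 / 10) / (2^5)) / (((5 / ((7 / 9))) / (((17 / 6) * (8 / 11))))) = 2737/39600 = 0.07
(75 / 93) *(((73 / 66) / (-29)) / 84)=-1825/4984056 = 0.00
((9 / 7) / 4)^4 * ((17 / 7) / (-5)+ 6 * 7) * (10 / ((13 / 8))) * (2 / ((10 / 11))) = 104864463/17479280 = 6.00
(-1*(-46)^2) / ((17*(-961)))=2116/16337 = 0.13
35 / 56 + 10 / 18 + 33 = 2461/72 = 34.18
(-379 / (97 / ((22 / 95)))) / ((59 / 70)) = -116732/108737 = -1.07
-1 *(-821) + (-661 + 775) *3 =1163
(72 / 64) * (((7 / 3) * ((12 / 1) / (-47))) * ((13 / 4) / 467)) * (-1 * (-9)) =-0.04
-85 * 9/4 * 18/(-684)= 5.03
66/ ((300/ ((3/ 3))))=11/50 = 0.22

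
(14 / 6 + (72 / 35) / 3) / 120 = 317/12600 = 0.03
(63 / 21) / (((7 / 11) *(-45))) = -11/105 = -0.10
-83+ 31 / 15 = -1214/15 = -80.93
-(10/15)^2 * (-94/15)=376/135 = 2.79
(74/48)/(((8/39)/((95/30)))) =9139/384 = 23.80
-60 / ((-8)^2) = -15/16 = -0.94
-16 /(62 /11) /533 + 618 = 10211126/16523 = 617.99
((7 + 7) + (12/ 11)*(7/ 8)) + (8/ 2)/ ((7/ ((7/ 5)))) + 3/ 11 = 1763/110 = 16.03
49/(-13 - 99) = -7/16 = -0.44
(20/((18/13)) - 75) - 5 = -590/9 = -65.56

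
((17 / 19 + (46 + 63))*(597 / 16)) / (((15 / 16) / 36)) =14958432/95 = 157457.18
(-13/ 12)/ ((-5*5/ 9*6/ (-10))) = -13/20 = -0.65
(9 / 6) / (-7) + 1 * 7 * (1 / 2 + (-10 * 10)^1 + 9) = -4436/7 = -633.71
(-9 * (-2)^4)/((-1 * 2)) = 72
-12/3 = -4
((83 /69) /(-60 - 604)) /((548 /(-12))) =1/25208 = 0.00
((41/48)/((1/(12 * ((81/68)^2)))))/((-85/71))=-19099071/1572160 = -12.15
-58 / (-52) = 29/26 = 1.12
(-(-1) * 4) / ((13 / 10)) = 40/13 = 3.08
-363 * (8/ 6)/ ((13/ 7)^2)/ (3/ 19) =-450604/507 = -888.77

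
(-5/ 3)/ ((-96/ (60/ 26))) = 25/624 = 0.04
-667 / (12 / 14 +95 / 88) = -410872/1193 = -344.40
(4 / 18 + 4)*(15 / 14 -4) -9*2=-1913/63 = -30.37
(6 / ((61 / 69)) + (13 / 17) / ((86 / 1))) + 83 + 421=45553789/89182 = 510.80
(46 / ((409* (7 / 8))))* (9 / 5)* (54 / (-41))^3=-521520768/986604115 = -0.53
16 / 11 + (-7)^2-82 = -347/11 = -31.55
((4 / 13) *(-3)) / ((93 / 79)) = -316/403 = -0.78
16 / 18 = 0.89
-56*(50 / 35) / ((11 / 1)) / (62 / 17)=-1.99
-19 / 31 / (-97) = 19/3007 = 0.01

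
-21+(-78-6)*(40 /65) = -945/13 = -72.69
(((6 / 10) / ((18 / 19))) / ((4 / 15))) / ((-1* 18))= -19/144 = -0.13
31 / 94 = 0.33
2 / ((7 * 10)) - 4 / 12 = -32/105 = -0.30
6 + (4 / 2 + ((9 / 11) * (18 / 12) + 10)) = 423/22 = 19.23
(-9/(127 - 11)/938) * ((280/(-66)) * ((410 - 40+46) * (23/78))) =0.04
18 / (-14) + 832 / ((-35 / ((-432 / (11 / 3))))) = 1077777/385 = 2799.42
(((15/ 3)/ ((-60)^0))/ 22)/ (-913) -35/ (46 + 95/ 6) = -602845/1064558 = -0.57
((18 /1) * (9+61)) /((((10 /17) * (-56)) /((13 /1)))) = -1989/4 = -497.25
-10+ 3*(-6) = -28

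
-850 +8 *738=5054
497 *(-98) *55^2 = -147335650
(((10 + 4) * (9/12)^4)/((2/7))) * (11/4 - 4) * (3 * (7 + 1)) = -465.12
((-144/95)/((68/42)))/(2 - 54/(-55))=-4158/13243 = -0.31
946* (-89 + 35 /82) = -83790.22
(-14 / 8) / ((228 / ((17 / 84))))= -17/10944 = 0.00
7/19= 0.37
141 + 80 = 221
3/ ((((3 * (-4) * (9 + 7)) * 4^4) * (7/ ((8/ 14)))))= -1/200704 = 0.00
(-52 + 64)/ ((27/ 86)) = 344/9 = 38.22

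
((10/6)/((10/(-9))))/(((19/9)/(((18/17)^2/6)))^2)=-354294/30151081 = -0.01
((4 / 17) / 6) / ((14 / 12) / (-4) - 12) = -16/5015 = 0.00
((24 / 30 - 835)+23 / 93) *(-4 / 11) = 1551152/5115 = 303.26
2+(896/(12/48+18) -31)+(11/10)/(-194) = 2845177/141620 = 20.09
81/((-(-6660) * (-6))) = -3/1480 = 0.00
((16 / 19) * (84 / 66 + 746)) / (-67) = -9.39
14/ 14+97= 98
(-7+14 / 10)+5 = -3/5 = -0.60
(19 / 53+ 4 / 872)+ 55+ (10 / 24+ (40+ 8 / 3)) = 6824699/69324 = 98.45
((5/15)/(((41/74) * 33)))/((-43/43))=-74/4059 = -0.02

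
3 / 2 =1.50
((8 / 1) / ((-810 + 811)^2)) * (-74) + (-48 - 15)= -655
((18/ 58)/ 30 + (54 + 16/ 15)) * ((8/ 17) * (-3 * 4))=-766672/2465 = -311.02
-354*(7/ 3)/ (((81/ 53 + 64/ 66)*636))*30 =-68145/4369 = -15.60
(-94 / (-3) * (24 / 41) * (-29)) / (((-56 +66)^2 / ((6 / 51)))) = -10904/17425 = -0.63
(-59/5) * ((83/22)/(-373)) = 4897/41030 = 0.12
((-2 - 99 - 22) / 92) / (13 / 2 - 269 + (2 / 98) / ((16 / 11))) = 24108/4733147 = 0.01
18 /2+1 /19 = 172/19 = 9.05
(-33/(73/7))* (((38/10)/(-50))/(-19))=-0.01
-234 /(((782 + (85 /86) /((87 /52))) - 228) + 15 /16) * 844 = -909332352/2557823 = -355.51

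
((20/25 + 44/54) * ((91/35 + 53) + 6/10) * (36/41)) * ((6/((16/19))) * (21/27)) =441.59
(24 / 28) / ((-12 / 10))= -5/7 = -0.71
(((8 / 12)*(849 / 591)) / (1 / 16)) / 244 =2264/36051 = 0.06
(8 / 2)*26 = 104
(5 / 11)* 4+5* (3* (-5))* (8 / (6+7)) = -6340/143 = -44.34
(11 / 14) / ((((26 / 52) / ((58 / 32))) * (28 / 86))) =13717/1568 = 8.75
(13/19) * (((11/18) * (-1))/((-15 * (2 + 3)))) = 143/25650 = 0.01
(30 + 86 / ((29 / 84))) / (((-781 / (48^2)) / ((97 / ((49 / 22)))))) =-50955264/1421 = -35858.74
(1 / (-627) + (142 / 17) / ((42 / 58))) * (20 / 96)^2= 21513575/42977088 = 0.50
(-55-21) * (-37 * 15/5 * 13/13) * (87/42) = 122322/7 = 17474.57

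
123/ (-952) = -123/952 = -0.13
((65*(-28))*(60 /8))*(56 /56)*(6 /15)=-5460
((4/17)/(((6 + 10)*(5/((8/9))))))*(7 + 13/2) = 3/85 = 0.04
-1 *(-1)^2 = -1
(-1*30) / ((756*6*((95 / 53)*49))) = -53/703836 = 0.00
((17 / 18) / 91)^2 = 289/2683044 = 0.00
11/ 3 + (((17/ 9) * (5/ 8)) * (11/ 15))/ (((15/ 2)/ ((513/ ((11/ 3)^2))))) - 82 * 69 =-3728953/660 = -5649.93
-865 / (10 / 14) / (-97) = 12.48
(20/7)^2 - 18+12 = 106/49 = 2.16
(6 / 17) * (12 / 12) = 6/17 = 0.35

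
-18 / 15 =-6/5 = -1.20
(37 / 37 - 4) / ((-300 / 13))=13/100 = 0.13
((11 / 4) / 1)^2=121/16 = 7.56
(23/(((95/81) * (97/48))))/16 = 5589/9215 = 0.61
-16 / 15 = -1.07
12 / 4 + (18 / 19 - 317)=-5948/19 = -313.05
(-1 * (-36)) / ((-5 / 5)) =-36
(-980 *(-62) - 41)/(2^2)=60719/4 = 15179.75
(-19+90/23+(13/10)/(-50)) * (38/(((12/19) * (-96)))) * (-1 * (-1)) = 9.47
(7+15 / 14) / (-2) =-113/28 = -4.04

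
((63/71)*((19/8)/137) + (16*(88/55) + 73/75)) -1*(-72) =575383463/5836200 = 98.59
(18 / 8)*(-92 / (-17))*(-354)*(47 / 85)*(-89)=306521874/1445 = 212125.86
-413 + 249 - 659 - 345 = -1168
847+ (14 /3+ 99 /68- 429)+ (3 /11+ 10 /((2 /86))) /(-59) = 55186597/132396 = 416.83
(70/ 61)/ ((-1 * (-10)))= 7/61 = 0.11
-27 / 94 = -0.29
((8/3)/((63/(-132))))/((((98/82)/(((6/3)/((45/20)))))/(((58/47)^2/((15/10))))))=-776787968/184117941 = -4.22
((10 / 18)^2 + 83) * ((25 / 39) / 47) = 168700/148473 = 1.14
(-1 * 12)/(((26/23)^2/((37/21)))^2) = -383102329/16793868 = -22.81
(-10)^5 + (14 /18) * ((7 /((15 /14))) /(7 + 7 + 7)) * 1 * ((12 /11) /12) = -445499902/4455 = -99999.98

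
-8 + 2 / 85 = -678/85 = -7.98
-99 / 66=-3/2 = -1.50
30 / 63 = 10/21 = 0.48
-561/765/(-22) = 1/30 = 0.03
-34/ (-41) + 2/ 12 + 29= 7379/246 = 30.00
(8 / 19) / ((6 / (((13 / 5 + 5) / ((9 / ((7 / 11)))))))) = 0.04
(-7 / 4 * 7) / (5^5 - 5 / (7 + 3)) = -49/12498 = 0.00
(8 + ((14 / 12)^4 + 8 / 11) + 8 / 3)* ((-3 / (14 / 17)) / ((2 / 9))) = -3210331/14784 = -217.15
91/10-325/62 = 3.86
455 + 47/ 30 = 13697/30 = 456.57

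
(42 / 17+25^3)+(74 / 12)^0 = 15628.47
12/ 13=0.92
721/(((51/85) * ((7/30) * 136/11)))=28325/68 = 416.54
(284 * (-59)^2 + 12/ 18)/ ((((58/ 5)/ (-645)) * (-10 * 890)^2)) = -63765001/91883600 = -0.69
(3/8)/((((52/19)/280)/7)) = 13965/52 = 268.56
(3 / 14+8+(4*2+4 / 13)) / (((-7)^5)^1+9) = -3007/3057236 = 0.00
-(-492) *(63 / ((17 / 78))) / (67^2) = 2417688/76313 = 31.68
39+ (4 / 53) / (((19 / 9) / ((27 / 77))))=3024993/77539 = 39.01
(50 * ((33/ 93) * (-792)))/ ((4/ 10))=-1089000/31 = -35129.03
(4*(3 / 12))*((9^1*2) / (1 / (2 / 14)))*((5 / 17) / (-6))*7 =-15/17 = -0.88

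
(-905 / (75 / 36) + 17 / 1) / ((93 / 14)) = -29218/465 = -62.83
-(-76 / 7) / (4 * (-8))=-19/56 = -0.34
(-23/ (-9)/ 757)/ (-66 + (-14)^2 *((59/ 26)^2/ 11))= 42757/326172375 = 0.00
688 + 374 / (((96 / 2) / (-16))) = 1690/3 = 563.33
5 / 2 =2.50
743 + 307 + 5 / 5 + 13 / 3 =3166/3 = 1055.33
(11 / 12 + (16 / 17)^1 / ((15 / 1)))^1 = 0.98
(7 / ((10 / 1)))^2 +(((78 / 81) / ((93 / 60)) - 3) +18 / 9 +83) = 6956413/83700 = 83.11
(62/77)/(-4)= -31/154 = -0.20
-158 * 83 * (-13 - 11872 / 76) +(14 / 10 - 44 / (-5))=210808519/95 = 2219037.04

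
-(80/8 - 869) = 859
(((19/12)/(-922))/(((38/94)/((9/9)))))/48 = -47/531072 = 0.00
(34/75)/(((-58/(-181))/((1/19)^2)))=3077/785175 = 0.00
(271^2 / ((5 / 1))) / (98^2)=73441/48020 = 1.53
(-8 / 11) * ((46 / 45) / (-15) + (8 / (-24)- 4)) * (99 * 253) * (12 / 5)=24053216/125 = 192425.73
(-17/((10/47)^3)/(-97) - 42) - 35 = -5704009/97000 = -58.80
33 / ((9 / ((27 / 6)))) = 33/2 = 16.50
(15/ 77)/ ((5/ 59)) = 177/77 = 2.30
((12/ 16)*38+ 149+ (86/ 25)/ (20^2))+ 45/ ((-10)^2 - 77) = 20638489/115000 = 179.47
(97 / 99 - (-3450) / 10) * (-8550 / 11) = -32539400/121 = -268920.66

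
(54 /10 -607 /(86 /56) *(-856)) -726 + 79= 72604936/215 = 337697.38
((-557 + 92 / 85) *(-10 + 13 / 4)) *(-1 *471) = -600916401/340 = -1767401.18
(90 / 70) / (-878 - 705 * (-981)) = 9/4835089 = 0.00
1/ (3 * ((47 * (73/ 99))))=0.01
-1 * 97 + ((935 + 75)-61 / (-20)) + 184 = 22001/20 = 1100.05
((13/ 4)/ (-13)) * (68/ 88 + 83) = -1843/88 = -20.94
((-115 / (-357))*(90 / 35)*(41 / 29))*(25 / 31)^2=17681250/23214877 = 0.76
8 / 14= 4/7 = 0.57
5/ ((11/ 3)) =15/11 = 1.36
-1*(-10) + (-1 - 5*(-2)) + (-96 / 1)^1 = -77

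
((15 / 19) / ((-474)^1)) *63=-315/3002 = -0.10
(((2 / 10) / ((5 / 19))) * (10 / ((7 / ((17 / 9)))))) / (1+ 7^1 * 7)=323/7875 = 0.04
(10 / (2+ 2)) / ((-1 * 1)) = -5/2 = -2.50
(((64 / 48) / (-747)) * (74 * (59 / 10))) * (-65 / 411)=113516/921051 = 0.12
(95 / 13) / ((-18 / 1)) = -95/234 = -0.41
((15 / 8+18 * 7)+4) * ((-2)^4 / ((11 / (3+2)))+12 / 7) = 182515/154 = 1185.16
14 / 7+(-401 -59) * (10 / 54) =-2246/27 = -83.19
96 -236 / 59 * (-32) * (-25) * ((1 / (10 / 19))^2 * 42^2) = -20377632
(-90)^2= 8100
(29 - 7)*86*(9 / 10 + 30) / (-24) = -2435.95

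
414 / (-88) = -207/44 = -4.70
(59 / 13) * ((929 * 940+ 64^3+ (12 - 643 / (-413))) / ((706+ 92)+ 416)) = 468927451/110474 = 4244.69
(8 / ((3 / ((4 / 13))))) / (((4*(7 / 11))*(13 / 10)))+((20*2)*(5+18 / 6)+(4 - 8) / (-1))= 1150756/3549 = 324.25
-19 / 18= -1.06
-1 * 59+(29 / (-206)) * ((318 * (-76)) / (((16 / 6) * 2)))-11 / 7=1665101/2884 = 577.36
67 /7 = 9.57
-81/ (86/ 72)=-2916/43 = -67.81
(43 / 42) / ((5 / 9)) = 129/70 = 1.84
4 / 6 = 2/3 = 0.67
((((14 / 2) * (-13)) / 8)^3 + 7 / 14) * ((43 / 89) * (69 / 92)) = -97177635/182272 = -533.15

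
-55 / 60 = -11/12 = -0.92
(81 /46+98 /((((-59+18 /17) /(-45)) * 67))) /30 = 586281/6071540 = 0.10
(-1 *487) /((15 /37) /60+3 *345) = -0.47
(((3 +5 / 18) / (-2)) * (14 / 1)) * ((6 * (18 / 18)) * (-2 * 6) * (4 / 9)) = 6608/9 = 734.22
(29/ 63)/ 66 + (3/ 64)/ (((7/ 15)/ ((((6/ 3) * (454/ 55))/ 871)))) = 257233/28972944 = 0.01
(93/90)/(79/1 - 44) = 31/1050 = 0.03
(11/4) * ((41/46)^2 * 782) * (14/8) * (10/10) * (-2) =-2200429/368 = -5979.43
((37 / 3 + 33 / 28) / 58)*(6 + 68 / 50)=5221/3045 = 1.71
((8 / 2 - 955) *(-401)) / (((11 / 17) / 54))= 350080218/11 = 31825474.36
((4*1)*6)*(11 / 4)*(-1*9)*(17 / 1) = -10098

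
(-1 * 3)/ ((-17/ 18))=54/17 = 3.18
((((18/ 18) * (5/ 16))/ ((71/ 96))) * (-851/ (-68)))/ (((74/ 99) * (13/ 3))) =102465/62764 = 1.63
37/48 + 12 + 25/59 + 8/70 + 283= 296.31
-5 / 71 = -0.07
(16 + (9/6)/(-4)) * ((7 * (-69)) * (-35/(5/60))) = 6339375/2 = 3169687.50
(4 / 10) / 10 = 1/25 = 0.04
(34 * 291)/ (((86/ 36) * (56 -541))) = -1836/215 = -8.54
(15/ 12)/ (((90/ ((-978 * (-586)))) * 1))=47759/6 = 7959.83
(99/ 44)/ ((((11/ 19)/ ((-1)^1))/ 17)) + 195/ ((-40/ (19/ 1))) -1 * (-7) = -13349/88 = -151.69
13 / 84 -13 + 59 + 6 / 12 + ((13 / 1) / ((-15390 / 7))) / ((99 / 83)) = 46.65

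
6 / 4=3/2 = 1.50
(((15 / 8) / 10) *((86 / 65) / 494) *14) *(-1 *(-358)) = 161637/64220 = 2.52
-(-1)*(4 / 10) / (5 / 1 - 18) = -2/65 = -0.03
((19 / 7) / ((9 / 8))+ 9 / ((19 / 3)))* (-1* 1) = -4589/1197 = -3.83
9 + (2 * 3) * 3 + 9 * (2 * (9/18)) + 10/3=118/3 = 39.33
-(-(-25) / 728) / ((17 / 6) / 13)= -75/476 = -0.16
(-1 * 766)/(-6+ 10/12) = 4596/31 = 148.26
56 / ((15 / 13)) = 728/15 = 48.53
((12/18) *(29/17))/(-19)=-58/969 = -0.06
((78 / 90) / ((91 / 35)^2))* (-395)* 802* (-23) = 36430850/39 = 934124.36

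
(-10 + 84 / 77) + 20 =122/11 = 11.09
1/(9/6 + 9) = 2/21 = 0.10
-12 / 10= -6/5 = -1.20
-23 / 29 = -0.79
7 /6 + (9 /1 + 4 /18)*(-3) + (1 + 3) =-45/2 = -22.50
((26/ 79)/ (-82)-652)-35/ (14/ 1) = -4239877/6478 = -654.50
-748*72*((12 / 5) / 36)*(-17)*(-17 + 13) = -244147.20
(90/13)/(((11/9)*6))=135/143 = 0.94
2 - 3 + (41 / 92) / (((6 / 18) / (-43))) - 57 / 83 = -451867/7636 = -59.18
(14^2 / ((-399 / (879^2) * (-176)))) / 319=1802829/266684 = 6.76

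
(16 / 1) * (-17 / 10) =-136/5 = -27.20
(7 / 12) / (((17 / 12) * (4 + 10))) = 1/34 = 0.03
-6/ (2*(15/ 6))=-6/5 = -1.20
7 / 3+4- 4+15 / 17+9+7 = 980/51 = 19.22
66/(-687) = -0.10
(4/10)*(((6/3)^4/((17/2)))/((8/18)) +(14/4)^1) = 263/85 = 3.09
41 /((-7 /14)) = -82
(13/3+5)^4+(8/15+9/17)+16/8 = 52266847/6885 = 7591.41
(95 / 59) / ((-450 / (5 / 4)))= -19/4248 = 0.00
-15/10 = -3/2 = -1.50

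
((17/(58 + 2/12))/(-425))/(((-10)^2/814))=-1221/218125 = -0.01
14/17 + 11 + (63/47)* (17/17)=10518/799 = 13.16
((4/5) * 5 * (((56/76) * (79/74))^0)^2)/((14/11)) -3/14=41/14 = 2.93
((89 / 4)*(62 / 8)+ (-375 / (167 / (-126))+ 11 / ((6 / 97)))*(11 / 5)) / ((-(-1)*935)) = 47539927/37474800 = 1.27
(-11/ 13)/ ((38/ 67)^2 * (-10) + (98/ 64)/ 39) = 4740384/17801159 = 0.27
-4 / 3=-1.33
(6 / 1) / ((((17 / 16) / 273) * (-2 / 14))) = -183456/17 = -10791.53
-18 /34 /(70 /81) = -729/1190 = -0.61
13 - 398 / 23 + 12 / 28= -624/161 = -3.88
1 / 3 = 0.33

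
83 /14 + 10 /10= 97/14 = 6.93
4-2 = 2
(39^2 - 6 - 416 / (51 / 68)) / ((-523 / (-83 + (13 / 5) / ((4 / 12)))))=1083256/7845 = 138.08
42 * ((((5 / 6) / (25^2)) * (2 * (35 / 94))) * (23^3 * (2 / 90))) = 596183/52875 = 11.28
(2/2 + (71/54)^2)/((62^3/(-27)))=-7957/25739424 = 0.00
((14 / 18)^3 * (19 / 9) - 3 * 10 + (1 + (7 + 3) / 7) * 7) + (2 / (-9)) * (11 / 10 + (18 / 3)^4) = -9849739/32805 = -300.25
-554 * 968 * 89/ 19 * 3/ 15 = -47728208/95 = -502402.19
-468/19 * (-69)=1699.58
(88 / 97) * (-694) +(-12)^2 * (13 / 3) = -544/97 = -5.61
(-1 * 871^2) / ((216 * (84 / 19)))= -14414179/18144 = -794.43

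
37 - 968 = -931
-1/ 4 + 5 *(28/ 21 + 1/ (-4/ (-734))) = 11087/12 = 923.92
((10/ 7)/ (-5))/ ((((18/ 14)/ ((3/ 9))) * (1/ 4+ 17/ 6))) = -8/333 = -0.02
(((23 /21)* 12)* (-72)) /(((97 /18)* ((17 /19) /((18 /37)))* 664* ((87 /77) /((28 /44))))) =-11893392/146858291 = -0.08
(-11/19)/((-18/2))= 11/171 = 0.06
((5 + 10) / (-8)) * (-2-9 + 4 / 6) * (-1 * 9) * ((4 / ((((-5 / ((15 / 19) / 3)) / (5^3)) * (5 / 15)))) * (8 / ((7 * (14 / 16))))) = 16740000/931 = 17980.67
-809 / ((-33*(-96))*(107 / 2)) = -809/169488 = 0.00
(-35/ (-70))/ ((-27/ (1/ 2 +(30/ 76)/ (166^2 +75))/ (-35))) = 4593785/14174703 = 0.32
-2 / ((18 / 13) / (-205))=2665/9 = 296.11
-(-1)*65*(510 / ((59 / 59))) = 33150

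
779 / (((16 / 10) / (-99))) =-48200.62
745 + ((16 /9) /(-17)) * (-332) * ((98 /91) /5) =7483393/9945 = 752.48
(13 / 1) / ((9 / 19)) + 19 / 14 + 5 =4259/126 = 33.80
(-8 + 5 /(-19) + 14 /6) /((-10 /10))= 338/57 = 5.93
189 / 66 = 63/22 = 2.86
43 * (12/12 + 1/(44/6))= 1075/22 = 48.86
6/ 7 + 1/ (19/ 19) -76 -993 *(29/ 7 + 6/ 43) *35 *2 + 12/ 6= -89620105/301 = -297741.21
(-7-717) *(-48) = 34752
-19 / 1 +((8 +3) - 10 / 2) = -13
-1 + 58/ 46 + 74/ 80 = 1.19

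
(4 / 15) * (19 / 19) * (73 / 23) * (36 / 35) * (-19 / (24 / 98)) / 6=-19418/1725 = -11.26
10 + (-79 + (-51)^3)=-132720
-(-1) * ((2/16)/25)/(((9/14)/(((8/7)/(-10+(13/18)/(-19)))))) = -76/85825 = 0.00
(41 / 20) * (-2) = -4.10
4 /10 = 2/5 = 0.40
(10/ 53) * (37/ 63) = 370/3339 = 0.11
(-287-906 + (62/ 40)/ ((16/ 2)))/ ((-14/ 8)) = 190849/280 = 681.60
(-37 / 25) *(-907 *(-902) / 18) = -15135109/225 = -67267.15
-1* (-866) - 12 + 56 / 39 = 33362/39 = 855.44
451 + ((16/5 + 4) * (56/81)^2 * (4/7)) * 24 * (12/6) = 662653/1215 = 545.39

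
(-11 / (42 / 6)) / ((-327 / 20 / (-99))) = -9.52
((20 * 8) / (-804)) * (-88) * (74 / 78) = 130240/7839 = 16.61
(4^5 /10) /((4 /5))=128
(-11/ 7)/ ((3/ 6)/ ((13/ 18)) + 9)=-0.16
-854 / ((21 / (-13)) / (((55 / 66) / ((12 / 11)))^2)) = 2398825/7776 = 308.49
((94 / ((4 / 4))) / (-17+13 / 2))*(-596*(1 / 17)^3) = 112048/103173 = 1.09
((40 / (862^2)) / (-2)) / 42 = -5/7801962 = 0.00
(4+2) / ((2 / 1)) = 3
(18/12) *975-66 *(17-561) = 74733/2 = 37366.50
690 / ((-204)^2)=115/6936 = 0.02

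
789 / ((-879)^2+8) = 789/772649 = 0.00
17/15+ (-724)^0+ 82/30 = 73/15 = 4.87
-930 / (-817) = 930/817 = 1.14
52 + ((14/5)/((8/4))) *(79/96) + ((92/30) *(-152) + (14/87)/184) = -132219797/320160 = -412.98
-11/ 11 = -1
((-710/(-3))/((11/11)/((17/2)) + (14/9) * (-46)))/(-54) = 1207/19674 = 0.06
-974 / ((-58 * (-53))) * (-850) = 413950/1537 = 269.32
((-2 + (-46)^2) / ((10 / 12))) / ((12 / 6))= 6342/5 = 1268.40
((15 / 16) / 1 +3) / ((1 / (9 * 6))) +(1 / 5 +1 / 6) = 212.99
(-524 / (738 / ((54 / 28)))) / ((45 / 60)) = -524/287 = -1.83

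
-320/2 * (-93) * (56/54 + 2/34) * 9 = 2494880/17 = 146757.65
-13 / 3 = -4.33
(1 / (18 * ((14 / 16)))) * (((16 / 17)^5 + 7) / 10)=1465010/29816997 = 0.05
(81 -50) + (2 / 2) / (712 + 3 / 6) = 44177/1425 = 31.00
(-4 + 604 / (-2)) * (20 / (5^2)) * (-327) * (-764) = -305789472/5 = -61157894.40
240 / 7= 34.29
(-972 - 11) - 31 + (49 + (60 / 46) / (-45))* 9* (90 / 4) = 409521/46 = 8902.63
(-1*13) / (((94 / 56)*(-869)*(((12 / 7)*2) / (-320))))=-101920/122529 = -0.83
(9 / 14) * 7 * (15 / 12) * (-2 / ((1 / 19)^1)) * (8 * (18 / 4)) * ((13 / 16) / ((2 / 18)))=-900315/16 = -56269.69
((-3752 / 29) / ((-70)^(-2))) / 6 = -9192400/87 = -105659.77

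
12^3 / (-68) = -432/17 = -25.41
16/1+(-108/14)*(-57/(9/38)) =13108/7 = 1872.57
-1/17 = -0.06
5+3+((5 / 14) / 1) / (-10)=223/28 = 7.96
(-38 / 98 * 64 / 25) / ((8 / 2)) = -304/1225 = -0.25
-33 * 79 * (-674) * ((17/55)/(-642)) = -452591/535 = -845.96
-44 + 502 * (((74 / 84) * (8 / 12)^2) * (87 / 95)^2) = 120.84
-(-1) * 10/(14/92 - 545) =-460/25063 = -0.02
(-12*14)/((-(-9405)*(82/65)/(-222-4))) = 82264/25707 = 3.20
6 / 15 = 2/5 = 0.40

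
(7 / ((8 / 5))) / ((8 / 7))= 245/64 = 3.83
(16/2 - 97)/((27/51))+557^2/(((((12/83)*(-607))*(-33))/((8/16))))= -55067741/480744 = -114.55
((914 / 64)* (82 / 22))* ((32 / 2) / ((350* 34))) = 18737/261800 = 0.07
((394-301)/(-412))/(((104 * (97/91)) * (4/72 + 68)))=-837/27974800 = 0.00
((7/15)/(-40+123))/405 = 7/504225 = 0.00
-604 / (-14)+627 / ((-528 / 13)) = 3103/112 = 27.71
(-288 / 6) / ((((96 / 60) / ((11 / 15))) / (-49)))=1078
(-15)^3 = -3375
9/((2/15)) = 135/2 = 67.50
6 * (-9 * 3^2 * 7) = -3402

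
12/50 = 6/25 = 0.24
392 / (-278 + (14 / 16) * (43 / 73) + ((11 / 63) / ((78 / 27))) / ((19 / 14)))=-56545216/40020173 = -1.41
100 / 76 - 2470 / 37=-46005/703 = -65.44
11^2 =121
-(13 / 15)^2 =-169/225 = -0.75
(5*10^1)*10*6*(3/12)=750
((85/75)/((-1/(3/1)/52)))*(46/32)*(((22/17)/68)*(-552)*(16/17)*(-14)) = -50834784/1445 = -35179.78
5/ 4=1.25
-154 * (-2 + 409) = -62678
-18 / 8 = -9/4 = -2.25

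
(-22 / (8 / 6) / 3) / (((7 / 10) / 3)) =-165/7 = -23.57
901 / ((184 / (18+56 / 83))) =698275/7636 = 91.45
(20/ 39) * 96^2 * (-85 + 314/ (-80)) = -5463552/13 = -420273.23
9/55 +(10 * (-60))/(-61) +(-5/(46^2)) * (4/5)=17744066/1774795 = 10.00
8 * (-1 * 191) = -1528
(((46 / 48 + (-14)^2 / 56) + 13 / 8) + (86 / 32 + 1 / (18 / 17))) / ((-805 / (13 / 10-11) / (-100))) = -135703/11592 = -11.71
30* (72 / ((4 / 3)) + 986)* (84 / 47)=2620800/47 = 55761.70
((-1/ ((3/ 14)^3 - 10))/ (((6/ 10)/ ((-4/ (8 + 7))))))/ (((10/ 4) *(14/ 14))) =-21952/1233585 = -0.02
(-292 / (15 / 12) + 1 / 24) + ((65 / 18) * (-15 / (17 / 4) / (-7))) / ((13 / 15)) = -3305213/14280 = -231.46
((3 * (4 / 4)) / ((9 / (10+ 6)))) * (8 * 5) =640/3 = 213.33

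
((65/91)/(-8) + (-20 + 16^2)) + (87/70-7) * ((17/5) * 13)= -3711/200 = -18.56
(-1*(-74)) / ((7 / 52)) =3848/7 = 549.71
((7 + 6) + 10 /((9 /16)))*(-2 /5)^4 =4432/5625 = 0.79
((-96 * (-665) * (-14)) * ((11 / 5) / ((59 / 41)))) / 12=-6718096/59 = -113866.03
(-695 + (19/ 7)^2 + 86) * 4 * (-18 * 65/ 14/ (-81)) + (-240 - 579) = -3301.93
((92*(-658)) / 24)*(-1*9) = 22701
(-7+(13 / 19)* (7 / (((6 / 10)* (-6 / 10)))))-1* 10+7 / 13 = -66169/2223 = -29.77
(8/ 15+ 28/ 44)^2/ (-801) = -37249/21807225 = 0.00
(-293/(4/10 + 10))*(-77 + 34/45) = 1005283/468 = 2148.04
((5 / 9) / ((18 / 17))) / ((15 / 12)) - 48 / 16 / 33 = 293/891 = 0.33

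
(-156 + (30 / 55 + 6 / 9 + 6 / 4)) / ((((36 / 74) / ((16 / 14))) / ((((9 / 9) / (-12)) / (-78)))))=-374329/972972 = -0.38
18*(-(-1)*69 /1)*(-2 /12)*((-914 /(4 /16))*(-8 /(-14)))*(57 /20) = 43137144/35 = 1232489.83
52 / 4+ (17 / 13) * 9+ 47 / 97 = 31845/1261 = 25.25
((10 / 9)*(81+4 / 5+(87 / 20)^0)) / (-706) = -46/353 = -0.13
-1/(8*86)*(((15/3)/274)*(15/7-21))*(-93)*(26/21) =-66495/1154636 = -0.06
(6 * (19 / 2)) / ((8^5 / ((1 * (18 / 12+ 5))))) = 741/65536 = 0.01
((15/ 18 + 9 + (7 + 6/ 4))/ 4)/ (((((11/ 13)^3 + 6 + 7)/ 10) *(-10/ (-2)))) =120835/179352 = 0.67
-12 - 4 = -16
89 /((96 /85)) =7565/96 = 78.80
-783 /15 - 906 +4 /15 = -14369/15 = -957.93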